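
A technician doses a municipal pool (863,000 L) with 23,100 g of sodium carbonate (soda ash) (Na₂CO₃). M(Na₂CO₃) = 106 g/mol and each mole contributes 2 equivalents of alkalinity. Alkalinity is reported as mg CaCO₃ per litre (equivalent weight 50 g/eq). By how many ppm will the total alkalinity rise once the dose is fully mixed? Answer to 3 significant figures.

Moles of Na₂CO₃: 23,100 g ÷ 106 g/mol = 217.9 mol → 435.8 eq of alkalinity.
As CaCO₃: 435.8 eq × 50 g/eq = 21,790 g.
Rise: 21,790 g / 863,000 L × 1000 = 25.25 mg/L.

25.3 ppm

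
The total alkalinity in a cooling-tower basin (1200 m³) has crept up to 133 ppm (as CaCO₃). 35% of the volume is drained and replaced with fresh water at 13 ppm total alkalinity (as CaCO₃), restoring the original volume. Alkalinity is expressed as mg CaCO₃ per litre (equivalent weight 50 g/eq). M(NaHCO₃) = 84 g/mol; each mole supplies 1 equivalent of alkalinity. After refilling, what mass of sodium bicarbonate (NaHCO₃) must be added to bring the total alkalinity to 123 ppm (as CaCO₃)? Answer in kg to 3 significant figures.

Volume: 1200 m³ = 1,200,000 L.
After draining 35% and refilling: 133 × 0.65 + 13 × 0.35 = 91 ppm.
Deficit to target: 123 − 91 = 32 mg/L.
As CaCO₃: 32 mg/L × 1,200,000 L = 38,400 g; ÷ 50 g/eq ÷ 1 = 768 mol NaHCO₃.
Mass: 768 × 84 = 64,510 g.

64.5 kg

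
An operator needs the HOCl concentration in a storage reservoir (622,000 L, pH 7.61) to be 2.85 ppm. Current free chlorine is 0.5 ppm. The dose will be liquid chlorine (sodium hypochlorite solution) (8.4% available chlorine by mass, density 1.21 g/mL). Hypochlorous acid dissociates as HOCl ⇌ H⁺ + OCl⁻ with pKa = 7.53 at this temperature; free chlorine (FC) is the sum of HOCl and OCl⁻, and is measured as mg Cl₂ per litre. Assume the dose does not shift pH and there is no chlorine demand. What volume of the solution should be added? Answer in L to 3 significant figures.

[OCl⁻]/[HOCl] = 10^(pH − pKa) = 10^(7.61 − 7.53) = 1.202; fraction as HOCl = 1/(1 + 1.202) = 0.4541.
Free chlorine required for 2.85 ppm HOCl: 2.85 / 0.4541 = 6.276 ppm.
FC to add: 6.276 − 0.5 = 5.776 mg/L as Cl₂.
Cl₂ equivalent: 5.776 mg/L × 622,000 L = 3593 g.
Product at 8.4% available Cl: 3593 / 0.084 = 42,770 g.
Volume: 42,770 g ÷ 1.21 g/mL = 35,350 mL.

35.3 L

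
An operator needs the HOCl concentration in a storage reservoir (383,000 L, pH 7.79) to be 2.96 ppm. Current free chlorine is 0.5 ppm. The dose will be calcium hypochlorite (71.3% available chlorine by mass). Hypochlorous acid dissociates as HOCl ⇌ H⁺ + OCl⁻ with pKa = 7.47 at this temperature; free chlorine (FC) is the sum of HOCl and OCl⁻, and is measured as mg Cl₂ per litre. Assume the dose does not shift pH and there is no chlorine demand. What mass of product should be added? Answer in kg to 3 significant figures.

[OCl⁻]/[HOCl] = 10^(pH − pKa) = 10^(7.79 − 7.47) = 2.089; fraction as HOCl = 1/(1 + 2.089) = 0.3237.
Free chlorine required for 2.96 ppm HOCl: 2.96 / 0.3237 = 9.144 ppm.
FC to add: 9.144 − 0.5 = 8.644 mg/L as Cl₂.
Cl₂ equivalent: 8.644 mg/L × 383,000 L = 3311 g.
Product at 71.3% available Cl: 3311 / 0.713 = 4643 g.

4.64 kg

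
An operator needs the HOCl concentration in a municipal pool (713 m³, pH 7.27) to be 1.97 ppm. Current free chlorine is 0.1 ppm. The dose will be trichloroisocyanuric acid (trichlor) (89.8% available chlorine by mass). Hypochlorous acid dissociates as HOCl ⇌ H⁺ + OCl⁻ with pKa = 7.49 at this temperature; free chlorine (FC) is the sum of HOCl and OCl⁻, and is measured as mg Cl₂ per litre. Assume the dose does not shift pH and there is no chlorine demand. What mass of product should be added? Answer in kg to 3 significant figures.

2.43 kg

Volume: 713 m³ = 713,000 L.
[OCl⁻]/[HOCl] = 10^(pH − pKa) = 10^(7.27 − 7.49) = 0.6026; fraction as HOCl = 1/(1 + 0.6026) = 0.624.
Free chlorine required for 1.97 ppm HOCl: 1.97 / 0.624 = 3.157 ppm.
FC to add: 3.157 − 0.1 = 3.057 mg/L as Cl₂.
Cl₂ equivalent: 3.057 mg/L × 713,000 L = 2180 g.
Product at 89.8% available Cl: 2180 / 0.898 = 2427 g.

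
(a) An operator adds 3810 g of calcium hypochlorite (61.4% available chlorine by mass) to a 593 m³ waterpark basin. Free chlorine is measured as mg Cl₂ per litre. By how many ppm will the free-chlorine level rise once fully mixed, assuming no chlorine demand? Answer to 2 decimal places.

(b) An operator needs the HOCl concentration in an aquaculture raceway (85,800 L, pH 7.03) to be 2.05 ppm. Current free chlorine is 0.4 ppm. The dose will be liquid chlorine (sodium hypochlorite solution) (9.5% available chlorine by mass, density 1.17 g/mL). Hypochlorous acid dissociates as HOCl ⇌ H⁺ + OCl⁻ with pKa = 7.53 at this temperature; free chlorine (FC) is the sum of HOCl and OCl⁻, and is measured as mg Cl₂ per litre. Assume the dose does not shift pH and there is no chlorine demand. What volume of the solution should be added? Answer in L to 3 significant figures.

(a) Volume: 593 m³ = 593,000 L.
(a) Available chlorine delivered: 3810 g × 0.614 = 2339 g as Cl₂.
(a) Concentration rise: 2339 g / 593,000 L = 3.945 mg/L = 3.94 ppm.

(b) [OCl⁻]/[HOCl] = 10^(pH − pKa) = 10^(7.03 − 7.53) = 0.3162; fraction as HOCl = 1/(1 + 0.3162) = 0.7597.
(b) Free chlorine required for 2.05 ppm HOCl: 2.05 / 0.7597 = 2.698 ppm.
(b) FC to add: 2.698 − 0.4 = 2.298 mg/L as Cl₂.
(b) Cl₂ equivalent: 2.298 mg/L × 85,800 L = 197.2 g.
(b) Product at 9.5% available Cl: 197.2 / 0.095 = 2076 g.
(b) Volume: 2076 g ÷ 1.17 g/mL = 1774 mL.

(a) 3.94 ppm; (b) 1.77 L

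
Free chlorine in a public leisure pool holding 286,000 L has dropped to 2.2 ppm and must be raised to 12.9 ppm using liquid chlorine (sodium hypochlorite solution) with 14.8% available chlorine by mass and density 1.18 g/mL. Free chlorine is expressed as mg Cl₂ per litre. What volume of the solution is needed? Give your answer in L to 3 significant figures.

Chlorine deficit: 12.9 − 2.2 = 10.7 ppm = 10.7 mg/L as Cl₂.
Cl₂ equivalent needed: 10.7 mg/L × 286,000 L = 3,060,000 mg = 3060 g.
Product at 14.8% available chlorine: 3060 / 0.148 = 20,680 g.
Volume at density 1.18 g/mL: 20,680 g ÷ 1.18 g/mL = 17,520 mL.

17.5 L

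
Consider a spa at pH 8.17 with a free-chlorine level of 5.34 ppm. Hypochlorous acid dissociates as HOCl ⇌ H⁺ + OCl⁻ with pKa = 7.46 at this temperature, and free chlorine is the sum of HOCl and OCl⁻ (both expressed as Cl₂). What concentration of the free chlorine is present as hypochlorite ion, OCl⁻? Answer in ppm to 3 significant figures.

[OCl⁻]/[HOCl] = 10^(pH − pKa) = 10^(8.17 − 7.46) = 10^0.71 = 5.129.
Fraction as HOCl = 1 / (1 + 5.129) = 0.1632.
OCl⁻ = (1 − 0.1632) × 5.34 ppm = 4.469 ppm.

4.47 ppm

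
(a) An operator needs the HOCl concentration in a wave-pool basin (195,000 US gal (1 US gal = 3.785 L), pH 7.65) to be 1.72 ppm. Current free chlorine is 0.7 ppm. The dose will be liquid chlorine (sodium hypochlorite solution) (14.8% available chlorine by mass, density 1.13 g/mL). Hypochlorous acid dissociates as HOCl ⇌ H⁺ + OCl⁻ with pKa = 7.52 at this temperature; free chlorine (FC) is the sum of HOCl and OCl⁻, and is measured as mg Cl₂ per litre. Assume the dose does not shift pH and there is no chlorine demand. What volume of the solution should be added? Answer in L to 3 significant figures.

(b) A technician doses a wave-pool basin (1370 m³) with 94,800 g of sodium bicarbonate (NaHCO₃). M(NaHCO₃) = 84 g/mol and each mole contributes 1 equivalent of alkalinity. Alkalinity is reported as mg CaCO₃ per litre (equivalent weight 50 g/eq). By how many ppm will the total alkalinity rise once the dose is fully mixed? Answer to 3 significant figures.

(a) Volume: 195,000 US gal × 3.785 L/gal = 738,075 L.
(a) [OCl⁻]/[HOCl] = 10^(pH − pKa) = 10^(7.65 − 7.52) = 1.349; fraction as HOCl = 1/(1 + 1.349) = 0.4257.
(a) Free chlorine required for 1.72 ppm HOCl: 1.72 / 0.4257 = 4.04 ppm.
(a) FC to add: 4.04 − 0.7 = 3.34 mg/L as Cl₂.
(a) Cl₂ equivalent: 3.34 mg/L × 738,075 L = 2465 g.
(a) Product at 14.8% available Cl: 2465 / 0.148 = 16,660 g.
(a) Volume: 16,660 g ÷ 1.13 g/mL = 14,740 mL.

(b) Volume: 1370 m³ = 1,370,000 L.
(b) Moles of NaHCO₃: 94,800 g ÷ 84 g/mol = 1129 mol → 1129 eq of alkalinity.
(b) As CaCO₃: 1129 eq × 50 g/eq = 56,430 g.
(b) Rise: 56,430 g / 1,370,000 L × 1000 = 41.19 mg/L.

(a) 14.7 L; (b) 41.2 ppm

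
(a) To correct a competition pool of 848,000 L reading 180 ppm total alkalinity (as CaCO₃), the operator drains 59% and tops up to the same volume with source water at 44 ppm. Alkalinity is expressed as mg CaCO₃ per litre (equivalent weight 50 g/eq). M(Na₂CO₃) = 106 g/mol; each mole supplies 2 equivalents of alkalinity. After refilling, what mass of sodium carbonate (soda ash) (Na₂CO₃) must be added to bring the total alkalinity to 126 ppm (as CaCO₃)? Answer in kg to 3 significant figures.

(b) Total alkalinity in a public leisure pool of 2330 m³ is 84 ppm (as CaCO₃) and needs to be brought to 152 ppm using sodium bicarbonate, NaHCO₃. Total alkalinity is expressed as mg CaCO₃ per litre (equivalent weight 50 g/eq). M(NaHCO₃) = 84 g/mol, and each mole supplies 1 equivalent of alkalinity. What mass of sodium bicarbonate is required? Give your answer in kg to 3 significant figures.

(a) After draining 59% and refilling: 180 × 0.41 + 44 × 0.59 = 99.76 ppm.
(a) Deficit to target: 126 − 99.76 = 26.24 mg/L.
(a) As CaCO₃: 26.24 mg/L × 848,000 L = 22,250 g; ÷ 50 g/eq ÷ 2 = 222.5 mol Na₂CO₃.
(a) Mass: 222.5 × 106 = 23,590 g.

(b) Volume: 2330 m³ = 2,330,000 L.
(b) Alkalinity to add: (152 − 84) = 68 mg/L as CaCO₃ × 2,330,000 L = 158,400 g as CaCO₃.
(b) Equivalents: 158,400 g ÷ 50 g/eq = 3169 eq.
(b) NaHCO₃ supplies 1 eq per mole → 3169 mol.
(b) Mass: 3169 mol × 84 g/mol = 266,200 g.

(a) 23.6 kg; (b) 266 kg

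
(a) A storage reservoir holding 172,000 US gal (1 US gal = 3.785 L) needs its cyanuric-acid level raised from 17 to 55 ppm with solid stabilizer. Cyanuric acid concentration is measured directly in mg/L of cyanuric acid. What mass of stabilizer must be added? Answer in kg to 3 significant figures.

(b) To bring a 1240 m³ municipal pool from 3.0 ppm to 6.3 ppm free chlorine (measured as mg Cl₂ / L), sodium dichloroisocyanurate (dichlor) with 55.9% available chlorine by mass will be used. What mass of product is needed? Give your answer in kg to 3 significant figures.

(a) Volume: 172,000 US gal × 3.785 L/gal = 651,020 L.
(a) CYA to add: (55 − 17) = 38 mg/L × 651,020 L = 24,740 g cyanuric acid.

(b) Volume: 1240 m³ = 1,240,000 L.
(b) Chlorine deficit: 6.3 − 3.0 = 3.3 ppm = 3.3 mg/L as Cl₂.
(b) Cl₂ equivalent needed: 3.3 mg/L × 1,240,000 L = 4,092,000 mg = 4092 g.
(b) Product at 55.9% available chlorine: 4092 / 0.559 = 7320 g.

(a) 24.7 kg; (b) 7.32 kg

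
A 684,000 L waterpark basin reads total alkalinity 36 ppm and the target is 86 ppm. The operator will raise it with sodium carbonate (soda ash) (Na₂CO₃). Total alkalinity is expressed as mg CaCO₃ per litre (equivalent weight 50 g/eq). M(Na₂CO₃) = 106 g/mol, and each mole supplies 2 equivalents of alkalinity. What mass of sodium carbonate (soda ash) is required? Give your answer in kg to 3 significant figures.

36.3 kg

Alkalinity to add: (86 − 36) = 50 mg/L as CaCO₃ × 684,000 L = 34,200 g as CaCO₃.
Equivalents: 34,200 g ÷ 50 g/eq = 684 eq.
Each mole of Na₂CO₃ supplies 2 eq, so 684 / 2 = 342 mol.
Mass: 342 mol × 106 g/mol = 36,250 g.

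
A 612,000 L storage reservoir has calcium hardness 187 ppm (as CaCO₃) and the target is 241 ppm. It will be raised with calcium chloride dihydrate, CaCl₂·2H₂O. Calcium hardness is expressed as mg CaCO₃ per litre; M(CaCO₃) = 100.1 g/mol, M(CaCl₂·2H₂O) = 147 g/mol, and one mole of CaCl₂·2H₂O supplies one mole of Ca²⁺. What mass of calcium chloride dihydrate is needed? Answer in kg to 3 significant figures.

Hardness to add: (241 − 187) = 54 mg/L as CaCO₃ × 612,000 L = 33,050 g as CaCO₃.
Moles of Ca²⁺ (1 mol Ca²⁺ ≡ 1 mol CaCO₃): 33,050 / 100.1 g/mol = 330.1 mol.
Mass of CaCl₂·2H₂O: 330.1 × 147 = 48,530 g.

48.5 kg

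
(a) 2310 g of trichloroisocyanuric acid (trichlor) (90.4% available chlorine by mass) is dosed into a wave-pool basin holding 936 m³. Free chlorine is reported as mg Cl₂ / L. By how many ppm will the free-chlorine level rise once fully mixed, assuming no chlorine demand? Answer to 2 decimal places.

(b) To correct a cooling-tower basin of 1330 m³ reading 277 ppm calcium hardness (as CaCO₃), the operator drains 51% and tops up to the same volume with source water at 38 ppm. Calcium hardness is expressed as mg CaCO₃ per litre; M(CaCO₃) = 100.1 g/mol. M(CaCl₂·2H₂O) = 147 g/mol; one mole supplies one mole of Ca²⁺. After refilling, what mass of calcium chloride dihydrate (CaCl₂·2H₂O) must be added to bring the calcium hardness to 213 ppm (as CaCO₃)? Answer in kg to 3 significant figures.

(a) 2.23 ppm; (b) 113 kg

(a) Volume: 936 m³ = 936,000 L.
(a) Available chlorine delivered: 2310 g × 0.904 = 2088 g as Cl₂.
(a) Concentration rise: 2088 g / 936,000 L = 2.231 mg/L = 2.23 ppm.

(b) Volume: 1330 m³ = 1,330,000 L.
(b) After draining 51% and refilling: 277 × 0.49 + 38 × 0.51 = 155.11 ppm.
(b) Deficit to target: 213 − 155.11 = 57.89 mg/L.
(b) As CaCO₃: 57.89 mg/L × 1,330,000 L = 76,990 g; ÷ 100.1 = 769.2 mol Ca²⁺.
(b) Mass: 769.2 × 147 = 113,100 g.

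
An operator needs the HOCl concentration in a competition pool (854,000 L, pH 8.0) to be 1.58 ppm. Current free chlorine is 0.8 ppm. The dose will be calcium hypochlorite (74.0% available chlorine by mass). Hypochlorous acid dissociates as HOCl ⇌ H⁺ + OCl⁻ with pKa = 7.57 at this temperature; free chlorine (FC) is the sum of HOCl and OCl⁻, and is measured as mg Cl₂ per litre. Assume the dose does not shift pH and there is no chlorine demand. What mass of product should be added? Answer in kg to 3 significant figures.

5.81 kg

[OCl⁻]/[HOCl] = 10^(pH − pKa) = 10^(8.0 − 7.57) = 2.692; fraction as HOCl = 1/(1 + 2.692) = 0.2709.
Free chlorine required for 1.58 ppm HOCl: 1.58 / 0.2709 = 5.833 ppm.
FC to add: 5.833 − 0.8 = 5.033 mg/L as Cl₂.
Cl₂ equivalent: 5.033 mg/L × 854,000 L = 4298 g.
Product at 74.0% available Cl: 4298 / 0.74 = 5808 g.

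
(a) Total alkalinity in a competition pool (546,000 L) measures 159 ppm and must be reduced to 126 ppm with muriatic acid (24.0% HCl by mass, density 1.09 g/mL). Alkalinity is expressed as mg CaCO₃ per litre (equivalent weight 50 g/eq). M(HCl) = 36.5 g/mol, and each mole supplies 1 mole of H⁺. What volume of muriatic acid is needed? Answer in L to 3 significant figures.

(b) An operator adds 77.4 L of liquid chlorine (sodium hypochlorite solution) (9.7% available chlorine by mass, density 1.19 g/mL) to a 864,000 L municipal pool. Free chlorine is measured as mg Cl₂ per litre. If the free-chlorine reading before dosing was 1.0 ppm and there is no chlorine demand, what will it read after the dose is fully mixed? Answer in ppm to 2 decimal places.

(a) Alkalinity to neutralize: (159 − 126) = 33 mg/L as CaCO₃ × 546,000 L = 18,020 g as CaCO₃.
(a) Equivalents of H⁺ required: 18,020 ÷ 50 g/eq = 360.4 eq = 360.4 mol HCl.
(a) Mass of HCl: 360.4 × 36.5 = 13,150 g.
(a) Mass of 24.0% solution: 13,150 / 0.24 = 54,800 g.
(a) Volume: 54,800 g ÷ 1.09 g/mL = 50,280 mL.

(b) Mass of solution: 77.4 L × 1000 mL/L × 1.19 g/mL = 92,110 g.
(b) Available chlorine delivered: 92,110 g × 0.097 = 8934 g as Cl₂.
(b) Concentration rise: 8934 g / 864,000 L = 10.34 mg/L = 10.34 ppm.
(b) Final FC: 1.0 + 10.34 = 11.34 ppm.

(a) 50.3 L; (b) 11.34 ppm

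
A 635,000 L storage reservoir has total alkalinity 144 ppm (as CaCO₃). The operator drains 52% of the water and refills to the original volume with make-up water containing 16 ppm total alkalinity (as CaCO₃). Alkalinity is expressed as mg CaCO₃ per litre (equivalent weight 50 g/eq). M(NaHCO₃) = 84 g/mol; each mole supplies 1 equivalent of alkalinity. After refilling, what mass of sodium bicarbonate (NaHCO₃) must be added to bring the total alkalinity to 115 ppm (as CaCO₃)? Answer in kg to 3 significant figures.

40.1 kg

After draining 52% and refilling: 144 × 0.48 + 16 × 0.52 = 77.44 ppm.
Deficit to target: 115 − 77.44 = 37.56 mg/L.
As CaCO₃: 37.56 mg/L × 635,000 L = 23,850 g; ÷ 50 g/eq ÷ 1 = 477 mol NaHCO₃.
Mass: 477 × 84 = 40,070 g.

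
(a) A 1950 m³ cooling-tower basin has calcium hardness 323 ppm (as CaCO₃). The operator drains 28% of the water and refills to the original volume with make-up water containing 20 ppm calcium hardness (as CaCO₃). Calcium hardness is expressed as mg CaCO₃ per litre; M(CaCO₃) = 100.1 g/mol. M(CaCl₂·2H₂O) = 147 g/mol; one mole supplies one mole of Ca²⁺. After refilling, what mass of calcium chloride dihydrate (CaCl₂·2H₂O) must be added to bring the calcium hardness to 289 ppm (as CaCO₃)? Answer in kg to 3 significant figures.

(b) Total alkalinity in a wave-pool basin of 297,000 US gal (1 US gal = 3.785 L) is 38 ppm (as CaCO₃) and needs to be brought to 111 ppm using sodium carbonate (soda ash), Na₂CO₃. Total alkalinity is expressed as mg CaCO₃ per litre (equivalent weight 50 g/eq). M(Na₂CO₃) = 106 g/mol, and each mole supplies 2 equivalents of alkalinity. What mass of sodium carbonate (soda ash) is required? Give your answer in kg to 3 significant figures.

(a) Volume: 1950 m³ = 1,950,000 L.
(a) After draining 28% and refilling: 323 × 0.72 + 20 × 0.28 = 238.16 ppm.
(a) Deficit to target: 289 − 238.16 = 50.84 mg/L.
(a) As CaCO₃: 50.84 mg/L × 1,950,000 L = 99,140 g; ÷ 100.1 = 990.4 mol Ca²⁺.
(a) Mass: 990.4 × 147 = 145,600 g.

(b) Volume: 297,000 US gal × 3.785 L/gal = 1,124,145 L.
(b) Alkalinity to add: (111 − 38) = 73 mg/L as CaCO₃ × 1,124,145 L = 82,060 g as CaCO₃.
(b) Equivalents: 82,060 g ÷ 50 g/eq = 1641 eq.
(b) Each mole of Na₂CO₃ supplies 2 eq, so 1641 / 2 = 820.6 mol.
(b) Mass: 820.6 mol × 106 g/mol = 86,990 g.

(a) 146 kg; (b) 87.0 kg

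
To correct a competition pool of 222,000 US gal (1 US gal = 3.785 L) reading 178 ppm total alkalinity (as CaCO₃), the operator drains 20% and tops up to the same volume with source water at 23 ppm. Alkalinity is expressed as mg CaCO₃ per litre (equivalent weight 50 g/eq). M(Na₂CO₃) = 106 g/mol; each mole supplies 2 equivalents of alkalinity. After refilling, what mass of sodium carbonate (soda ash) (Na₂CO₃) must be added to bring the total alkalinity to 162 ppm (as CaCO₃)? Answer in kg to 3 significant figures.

13.4 kg

Volume: 222,000 US gal × 3.785 L/gal = 840,270 L.
After draining 20% and refilling: 178 × 0.80 + 23 × 0.20 = 147 ppm.
Deficit to target: 162 − 147 = 15 mg/L.
As CaCO₃: 15 mg/L × 840,270 L = 12,600 g; ÷ 50 g/eq ÷ 2 = 126 mol Na₂CO₃.
Mass: 126 × 106 = 13,360 g.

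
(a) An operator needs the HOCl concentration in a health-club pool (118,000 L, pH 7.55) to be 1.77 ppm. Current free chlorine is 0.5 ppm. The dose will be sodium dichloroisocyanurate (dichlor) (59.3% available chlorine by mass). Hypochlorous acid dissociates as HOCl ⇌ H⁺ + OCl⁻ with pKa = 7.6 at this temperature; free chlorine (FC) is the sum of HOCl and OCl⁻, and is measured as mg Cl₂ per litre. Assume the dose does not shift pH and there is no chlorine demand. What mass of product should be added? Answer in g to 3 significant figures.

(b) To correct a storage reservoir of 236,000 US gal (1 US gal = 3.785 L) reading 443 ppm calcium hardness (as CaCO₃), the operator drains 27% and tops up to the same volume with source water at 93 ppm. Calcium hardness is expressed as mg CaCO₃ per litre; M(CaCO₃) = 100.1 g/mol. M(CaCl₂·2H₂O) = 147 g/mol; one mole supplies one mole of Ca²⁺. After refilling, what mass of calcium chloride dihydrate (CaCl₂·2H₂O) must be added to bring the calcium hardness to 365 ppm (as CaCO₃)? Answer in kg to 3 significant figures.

(a) [OCl⁻]/[HOCl] = 10^(pH − pKa) = 10^(7.55 − 7.6) = 0.8913; fraction as HOCl = 1/(1 + 0.8913) = 0.5288.
(a) Free chlorine required for 1.77 ppm HOCl: 1.77 / 0.5288 = 3.348 ppm.
(a) FC to add: 3.348 − 0.5 = 2.848 mg/L as Cl₂.
(a) Cl₂ equivalent: 2.848 mg/L × 118,000 L = 336 g.
(a) Product at 59.3% available Cl: 336 / 0.593 = 566.6 g.

(b) Volume: 236,000 US gal × 3.785 L/gal = 893,260 L.
(b) After draining 27% and refilling: 443 × 0.73 + 93 × 0.27 = 348.5 ppm.
(b) Deficit to target: 365 − 348.5 = 16.5 mg/L.
(b) As CaCO₃: 16.5 mg/L × 893,260 L = 14,740 g; ÷ 100.1 = 147.2 mol Ca²⁺.
(b) Mass: 147.2 × 147 = 21,640 g.

(a) 567 g; (b) 21.6 kg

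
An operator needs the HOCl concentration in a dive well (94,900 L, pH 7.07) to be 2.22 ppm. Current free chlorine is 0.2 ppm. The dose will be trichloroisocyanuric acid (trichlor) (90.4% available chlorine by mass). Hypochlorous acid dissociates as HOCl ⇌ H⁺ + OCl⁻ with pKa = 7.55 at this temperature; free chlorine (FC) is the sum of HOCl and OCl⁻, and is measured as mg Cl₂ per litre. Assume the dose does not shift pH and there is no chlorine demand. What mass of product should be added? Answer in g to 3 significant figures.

289 g

[OCl⁻]/[HOCl] = 10^(pH − pKa) = 10^(7.07 − 7.55) = 0.3311; fraction as HOCl = 1/(1 + 0.3311) = 0.7512.
Free chlorine required for 2.22 ppm HOCl: 2.22 / 0.7512 = 2.955 ppm.
FC to add: 2.955 − 0.2 = 2.755 mg/L as Cl₂.
Cl₂ equivalent: 2.755 mg/L × 94,900 L = 261.5 g.
Product at 90.4% available Cl: 261.5 / 0.904 = 289.2 g.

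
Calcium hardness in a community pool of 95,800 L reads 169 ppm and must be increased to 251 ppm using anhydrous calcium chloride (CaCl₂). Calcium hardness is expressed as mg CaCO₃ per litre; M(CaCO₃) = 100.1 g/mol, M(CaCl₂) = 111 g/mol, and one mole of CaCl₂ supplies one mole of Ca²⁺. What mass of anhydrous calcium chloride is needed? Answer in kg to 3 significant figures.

8.71 kg

Hardness to add: (251 − 169) = 82 mg/L as CaCO₃ × 95,800 L = 7856 g as CaCO₃.
Moles of Ca²⁺ (1 mol Ca²⁺ ≡ 1 mol CaCO₃): 7856 / 100.1 g/mol = 78.48 mol.
Mass of CaCl₂: 78.48 × 111 = 8711 g.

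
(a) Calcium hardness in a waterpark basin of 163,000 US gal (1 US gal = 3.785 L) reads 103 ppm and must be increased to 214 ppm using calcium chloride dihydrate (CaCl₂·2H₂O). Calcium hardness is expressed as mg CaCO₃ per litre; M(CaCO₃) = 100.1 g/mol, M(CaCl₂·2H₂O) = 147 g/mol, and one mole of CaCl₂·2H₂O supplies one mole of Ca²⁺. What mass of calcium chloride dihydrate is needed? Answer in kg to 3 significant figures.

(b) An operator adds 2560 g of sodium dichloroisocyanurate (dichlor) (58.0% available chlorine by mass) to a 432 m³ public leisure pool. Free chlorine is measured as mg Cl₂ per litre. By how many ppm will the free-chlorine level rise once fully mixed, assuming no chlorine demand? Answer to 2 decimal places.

(a) 101 kg; (b) 3.44 ppm

(a) Volume: 163,000 US gal × 3.785 L/gal = 616,955 L.
(a) Hardness to add: (214 − 103) = 111 mg/L as CaCO₃ × 616,955 L = 68,480 g as CaCO₃.
(a) Moles of Ca²⁺ (1 mol Ca²⁺ ≡ 1 mol CaCO₃): 68,480 / 100.1 g/mol = 684.1 mol.
(a) Mass of CaCl₂·2H₂O: 684.1 × 147 = 100,600 g.

(b) Volume: 432 m³ = 432,000 L.
(b) Available chlorine delivered: 2560 g × 0.58 = 1485 g as Cl₂.
(b) Concentration rise: 1485 g / 432,000 L = 3.437 mg/L = 3.44 ppm.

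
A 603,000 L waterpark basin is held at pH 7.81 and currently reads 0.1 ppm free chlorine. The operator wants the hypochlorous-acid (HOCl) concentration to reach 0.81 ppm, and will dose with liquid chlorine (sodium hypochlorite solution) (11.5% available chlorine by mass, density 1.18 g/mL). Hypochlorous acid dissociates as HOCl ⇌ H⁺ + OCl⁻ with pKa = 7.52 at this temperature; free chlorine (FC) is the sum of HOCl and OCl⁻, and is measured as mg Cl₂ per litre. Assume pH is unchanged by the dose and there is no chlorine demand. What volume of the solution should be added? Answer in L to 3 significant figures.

[OCl⁻]/[HOCl] = 10^(pH − pKa) = 10^(7.81 − 7.52) = 1.95; fraction as HOCl = 1/(1 + 1.95) = 0.339.
Free chlorine required for 0.81 ppm HOCl: 0.81 / 0.339 = 2.389 ppm.
FC to add: 2.389 − 0.1 = 2.289 mg/L as Cl₂.
Cl₂ equivalent: 2.289 mg/L × 603,000 L = 1380 g.
Product at 11.5% available Cl: 1380 / 0.115 = 12,000 g.
Volume: 12,000 g ÷ 1.18 g/mL = 10,170 mL.

10.2 L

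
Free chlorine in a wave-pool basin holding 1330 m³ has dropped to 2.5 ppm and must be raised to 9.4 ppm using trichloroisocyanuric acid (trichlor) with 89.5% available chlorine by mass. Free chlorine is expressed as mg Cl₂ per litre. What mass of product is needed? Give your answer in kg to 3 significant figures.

10.3 kg

Volume: 1330 m³ = 1,330,000 L.
Chlorine deficit: 9.4 − 2.5 = 6.9 ppm = 6.9 mg/L as Cl₂.
Cl₂ equivalent needed: 6.9 mg/L × 1,330,000 L = 9,177,000 mg = 9177 g.
Product at 89.5% available chlorine: 9177 / 0.895 = 10,250 g.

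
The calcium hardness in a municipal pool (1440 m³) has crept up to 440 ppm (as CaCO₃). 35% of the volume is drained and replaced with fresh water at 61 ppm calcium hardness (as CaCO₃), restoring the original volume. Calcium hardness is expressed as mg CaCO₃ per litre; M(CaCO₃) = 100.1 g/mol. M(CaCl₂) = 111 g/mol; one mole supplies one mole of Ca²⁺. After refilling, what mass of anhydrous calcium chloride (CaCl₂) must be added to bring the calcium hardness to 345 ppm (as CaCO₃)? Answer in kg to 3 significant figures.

60.1 kg

Volume: 1440 m³ = 1,440,000 L.
After draining 35% and refilling: 440 × 0.65 + 61 × 0.35 = 307.35 ppm.
Deficit to target: 345 − 307.35 = 37.65 mg/L.
As CaCO₃: 37.65 mg/L × 1,440,000 L = 54,220 g; ÷ 100.1 = 541.6 mol Ca²⁺.
Mass: 541.6 × 111 = 60,120 g.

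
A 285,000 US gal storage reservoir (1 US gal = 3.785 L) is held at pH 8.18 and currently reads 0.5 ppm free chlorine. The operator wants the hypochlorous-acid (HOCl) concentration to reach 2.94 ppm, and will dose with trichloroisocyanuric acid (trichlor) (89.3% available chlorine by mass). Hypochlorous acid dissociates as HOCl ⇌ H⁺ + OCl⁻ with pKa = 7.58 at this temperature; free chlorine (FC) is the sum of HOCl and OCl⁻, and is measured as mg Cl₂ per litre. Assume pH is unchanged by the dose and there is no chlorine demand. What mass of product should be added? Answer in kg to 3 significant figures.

17.1 kg

Volume: 285,000 US gal × 3.785 L/gal = 1,078,725 L.
[OCl⁻]/[HOCl] = 10^(pH − pKa) = 10^(8.18 − 7.58) = 3.981; fraction as HOCl = 1/(1 + 3.981) = 0.2008.
Free chlorine required for 2.94 ppm HOCl: 2.94 / 0.2008 = 14.64 ppm.
FC to add: 14.64 − 0.5 = 14.14 mg/L as Cl₂.
Cl₂ equivalent: 14.14 mg/L × 1,078,725 L = 15,260 g.
Product at 89.3% available Cl: 15,260 / 0.893 = 17,090 g.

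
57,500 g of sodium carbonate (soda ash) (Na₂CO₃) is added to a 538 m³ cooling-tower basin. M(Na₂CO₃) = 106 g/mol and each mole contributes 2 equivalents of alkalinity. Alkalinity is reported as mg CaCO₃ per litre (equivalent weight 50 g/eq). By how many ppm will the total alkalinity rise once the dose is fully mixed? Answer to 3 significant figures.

Volume: 538 m³ = 538,000 L.
Moles of Na₂CO₃: 57,500 g ÷ 106 g/mol = 542.5 mol → 1085 eq of alkalinity.
As CaCO₃: 1085 eq × 50 g/eq = 54,250 g.
Rise: 54,250 g / 538,000 L × 1000 = 100.8 mg/L.

101 ppm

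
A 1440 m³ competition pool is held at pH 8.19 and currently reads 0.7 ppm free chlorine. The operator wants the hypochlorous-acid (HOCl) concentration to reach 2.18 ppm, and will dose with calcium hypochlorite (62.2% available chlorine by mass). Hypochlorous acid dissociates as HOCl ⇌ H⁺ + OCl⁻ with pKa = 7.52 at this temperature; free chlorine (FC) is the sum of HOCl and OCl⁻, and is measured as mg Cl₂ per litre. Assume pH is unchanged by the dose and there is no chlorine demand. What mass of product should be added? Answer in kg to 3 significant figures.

Volume: 1440 m³ = 1,440,000 L.
[OCl⁻]/[HOCl] = 10^(pH − pKa) = 10^(8.19 − 7.52) = 4.677; fraction as HOCl = 1/(1 + 4.677) = 0.1761.
Free chlorine required for 2.18 ppm HOCl: 2.18 / 0.1761 = 12.38 ppm.
FC to add: 12.38 − 0.7 = 11.68 mg/L as Cl₂.
Cl₂ equivalent: 11.68 mg/L × 1,440,000 L = 16,810 g.
Product at 62.2% available Cl: 16,810 / 0.622 = 27,030 g.

27.0 kg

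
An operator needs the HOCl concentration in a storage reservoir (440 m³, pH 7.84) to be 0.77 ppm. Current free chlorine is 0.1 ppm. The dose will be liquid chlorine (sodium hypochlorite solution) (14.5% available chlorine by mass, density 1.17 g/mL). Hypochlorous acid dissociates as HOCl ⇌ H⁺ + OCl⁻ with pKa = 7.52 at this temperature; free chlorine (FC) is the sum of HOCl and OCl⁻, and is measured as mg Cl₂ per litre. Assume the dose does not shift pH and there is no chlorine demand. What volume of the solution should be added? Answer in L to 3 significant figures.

Volume: 440 m³ = 440,000 L.
[OCl⁻]/[HOCl] = 10^(pH − pKa) = 10^(7.84 − 7.52) = 2.089; fraction as HOCl = 1/(1 + 2.089) = 0.3237.
Free chlorine required for 0.77 ppm HOCl: 0.77 / 0.3237 = 2.379 ppm.
FC to add: 2.379 − 0.1 = 2.279 mg/L as Cl₂.
Cl₂ equivalent: 2.279 mg/L × 440,000 L = 1003 g.
Product at 14.5% available Cl: 1003 / 0.145 = 6915 g.
Volume: 6915 g ÷ 1.17 g/mL = 5910 mL.

5.91 L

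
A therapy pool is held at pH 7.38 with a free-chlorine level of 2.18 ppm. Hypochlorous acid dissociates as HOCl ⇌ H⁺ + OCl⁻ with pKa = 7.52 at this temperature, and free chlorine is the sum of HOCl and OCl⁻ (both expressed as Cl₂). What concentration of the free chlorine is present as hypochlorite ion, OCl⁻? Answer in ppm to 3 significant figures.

0.916 ppm

[OCl⁻]/[HOCl] = 10^(pH − pKa) = 10^(7.38 − 7.52) = 10^-0.14 = 0.7244.
Fraction as HOCl = 1 / (1 + 0.7244) = 0.5799.
OCl⁻ = (1 − 0.5799) × 2.18 ppm = 0.9158 ppm.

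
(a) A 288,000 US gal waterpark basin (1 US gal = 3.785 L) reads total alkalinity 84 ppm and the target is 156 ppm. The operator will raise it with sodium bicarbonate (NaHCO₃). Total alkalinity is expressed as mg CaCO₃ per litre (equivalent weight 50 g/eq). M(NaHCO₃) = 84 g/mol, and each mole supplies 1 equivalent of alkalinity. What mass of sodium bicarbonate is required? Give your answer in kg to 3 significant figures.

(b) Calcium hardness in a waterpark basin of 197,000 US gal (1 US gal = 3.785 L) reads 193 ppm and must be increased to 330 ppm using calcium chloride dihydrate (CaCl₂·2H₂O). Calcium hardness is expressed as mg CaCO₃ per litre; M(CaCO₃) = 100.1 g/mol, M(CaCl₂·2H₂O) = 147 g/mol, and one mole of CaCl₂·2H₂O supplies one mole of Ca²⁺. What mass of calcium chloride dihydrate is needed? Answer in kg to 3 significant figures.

(a) 132 kg; (b) 150 kg

(a) Volume: 288,000 US gal × 3.785 L/gal = 1,090,080 L.
(a) Alkalinity to add: (156 − 84) = 72 mg/L as CaCO₃ × 1,090,080 L = 78,490 g as CaCO₃.
(a) Equivalents: 78,490 g ÷ 50 g/eq = 1570 eq.
(a) NaHCO₃ supplies 1 eq per mole → 1570 mol.
(a) Mass: 1570 mol × 84 g/mol = 131,900 g.

(b) Volume: 197,000 US gal × 3.785 L/gal = 745,645 L.
(b) Hardness to add: (330 − 193) = 137 mg/L as CaCO₃ × 745,645 L = 102,200 g as CaCO₃.
(b) Moles of Ca²⁺ (1 mol Ca²⁺ ≡ 1 mol CaCO₃): 102,200 / 100.1 g/mol = 1021 mol.
(b) Mass of CaCl₂·2H₂O: 1021 × 147 = 150,000 g.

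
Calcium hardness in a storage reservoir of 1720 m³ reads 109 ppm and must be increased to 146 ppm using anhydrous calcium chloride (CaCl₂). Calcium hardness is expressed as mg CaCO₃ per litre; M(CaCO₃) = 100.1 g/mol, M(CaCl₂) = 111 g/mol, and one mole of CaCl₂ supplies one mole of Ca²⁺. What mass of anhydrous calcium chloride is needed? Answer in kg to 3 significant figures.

Volume: 1720 m³ = 1,720,000 L.
Hardness to add: (146 − 109) = 37 mg/L as CaCO₃ × 1,720,000 L = 63,640 g as CaCO₃.
Moles of Ca²⁺ (1 mol Ca²⁺ ≡ 1 mol CaCO₃): 63,640 / 100.1 g/mol = 635.8 mol.
Mass of CaCl₂: 635.8 × 111 = 70,570 g.

70.6 kg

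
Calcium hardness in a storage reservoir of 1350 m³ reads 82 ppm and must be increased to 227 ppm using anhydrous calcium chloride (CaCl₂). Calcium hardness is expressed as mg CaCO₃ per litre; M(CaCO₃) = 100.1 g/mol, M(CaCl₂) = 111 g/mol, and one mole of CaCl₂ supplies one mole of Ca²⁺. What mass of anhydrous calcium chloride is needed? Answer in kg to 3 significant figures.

217 kg

Volume: 1350 m³ = 1,350,000 L.
Hardness to add: (227 − 82) = 145 mg/L as CaCO₃ × 1,350,000 L = 195,800 g as CaCO₃.
Moles of Ca²⁺ (1 mol Ca²⁺ ≡ 1 mol CaCO₃): 195,800 / 100.1 g/mol = 1956 mol.
Mass of CaCl₂: 1956 × 111 = 217,100 g.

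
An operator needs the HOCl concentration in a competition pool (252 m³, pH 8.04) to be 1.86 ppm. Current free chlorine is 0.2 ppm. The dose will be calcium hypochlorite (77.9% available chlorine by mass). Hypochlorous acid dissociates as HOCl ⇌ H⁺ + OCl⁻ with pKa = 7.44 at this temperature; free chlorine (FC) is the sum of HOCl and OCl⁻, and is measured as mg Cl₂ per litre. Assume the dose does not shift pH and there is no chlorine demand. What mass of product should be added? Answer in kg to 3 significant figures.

2.93 kg

Volume: 252 m³ = 252,000 L.
[OCl⁻]/[HOCl] = 10^(pH − pKa) = 10^(8.04 − 7.44) = 3.981; fraction as HOCl = 1/(1 + 3.981) = 0.2008.
Free chlorine required for 1.86 ppm HOCl: 1.86 / 0.2008 = 9.265 ppm.
FC to add: 9.265 − 0.2 = 9.065 mg/L as Cl₂.
Cl₂ equivalent: 9.065 mg/L × 252,000 L = 2284 g.
Product at 77.9% available Cl: 2284 / 0.779 = 2932 g.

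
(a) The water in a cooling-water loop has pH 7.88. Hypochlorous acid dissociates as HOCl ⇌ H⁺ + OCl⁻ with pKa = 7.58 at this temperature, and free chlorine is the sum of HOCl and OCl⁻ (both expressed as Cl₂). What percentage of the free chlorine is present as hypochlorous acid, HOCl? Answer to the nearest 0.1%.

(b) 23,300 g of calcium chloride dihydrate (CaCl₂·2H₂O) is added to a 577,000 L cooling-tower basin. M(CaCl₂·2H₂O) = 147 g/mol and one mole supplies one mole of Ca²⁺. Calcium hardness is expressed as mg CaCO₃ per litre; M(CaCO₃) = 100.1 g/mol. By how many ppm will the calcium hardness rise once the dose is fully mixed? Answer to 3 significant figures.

(a) 33.4%; (b) 27.5 ppm

(a) [OCl⁻]/[HOCl] = 10^(pH − pKa) = 10^(7.88 − 7.58) = 10^0.30 = 1.995.
(a) Fraction as HOCl = 1 / (1 + 1.995) = 0.3339.

(b) Moles of Ca²⁺: 23,300 g ÷ 147 g/mol = 158.5 mol.
(b) As CaCO₃: 158.5 mol × 100.1 g/mol = 15,870 g.
(b) Rise: 15,870 g / 577,000 L × 1000 = 27.5 mg/L.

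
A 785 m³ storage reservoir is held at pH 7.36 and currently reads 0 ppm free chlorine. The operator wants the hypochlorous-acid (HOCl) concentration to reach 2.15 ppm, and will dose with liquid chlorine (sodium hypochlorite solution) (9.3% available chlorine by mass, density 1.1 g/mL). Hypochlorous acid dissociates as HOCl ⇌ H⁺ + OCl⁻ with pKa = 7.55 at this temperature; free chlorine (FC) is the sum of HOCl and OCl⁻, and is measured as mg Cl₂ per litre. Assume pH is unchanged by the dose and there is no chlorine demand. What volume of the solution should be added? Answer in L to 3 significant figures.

Volume: 785 m³ = 785,000 L.
[OCl⁻]/[HOCl] = 10^(pH − pKa) = 10^(7.36 − 7.55) = 0.6457; fraction as HOCl = 1/(1 + 0.6457) = 0.6077.
Free chlorine required for 2.15 ppm HOCl: 2.15 / 0.6077 = 3.538 ppm.
FC to add: 3.538 − 0 = 3.538 mg/L as Cl₂.
Cl₂ equivalent: 3.538 mg/L × 785,000 L = 2777 g.
Product at 9.3% available Cl: 2777 / 0.093 = 29,870 g.
Volume: 29,870 g ÷ 1.1 g/mL = 27,150 mL.

27.2 L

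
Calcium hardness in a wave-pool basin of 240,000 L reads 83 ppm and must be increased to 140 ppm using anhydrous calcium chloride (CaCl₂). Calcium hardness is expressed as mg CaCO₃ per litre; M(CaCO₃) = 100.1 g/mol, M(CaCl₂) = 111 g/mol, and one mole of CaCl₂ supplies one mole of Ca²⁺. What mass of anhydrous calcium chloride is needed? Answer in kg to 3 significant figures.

Hardness to add: (140 − 83) = 57 mg/L as CaCO₃ × 240,000 L = 13,680 g as CaCO₃.
Moles of Ca²⁺ (1 mol Ca²⁺ ≡ 1 mol CaCO₃): 13,680 / 100.1 g/mol = 136.7 mol.
Mass of CaCl₂: 136.7 × 111 = 15,170 g.

15.2 kg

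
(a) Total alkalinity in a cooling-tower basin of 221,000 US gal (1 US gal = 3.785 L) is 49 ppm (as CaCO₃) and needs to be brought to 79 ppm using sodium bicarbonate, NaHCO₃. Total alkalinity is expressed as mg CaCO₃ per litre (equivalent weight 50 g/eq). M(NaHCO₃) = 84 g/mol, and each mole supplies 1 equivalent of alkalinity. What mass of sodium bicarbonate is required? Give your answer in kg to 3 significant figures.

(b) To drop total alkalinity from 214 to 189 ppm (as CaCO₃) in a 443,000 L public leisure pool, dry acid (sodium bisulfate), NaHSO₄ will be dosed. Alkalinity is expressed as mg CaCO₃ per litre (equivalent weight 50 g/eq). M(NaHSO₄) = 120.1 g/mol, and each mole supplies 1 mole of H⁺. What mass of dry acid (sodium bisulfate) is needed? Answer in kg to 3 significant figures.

(a) 42.2 kg; (b) 26.6 kg

(a) Volume: 221,000 US gal × 3.785 L/gal = 836,485 L.
(a) Alkalinity to add: (79 − 49) = 30 mg/L as CaCO₃ × 836,485 L = 25,090 g as CaCO₃.
(a) Equivalents: 25,090 g ÷ 50 g/eq = 501.9 eq.
(a) NaHCO₃ supplies 1 eq per mole → 501.9 mol.
(a) Mass: 501.9 mol × 84 g/mol = 42,160 g.

(b) Alkalinity to neutralize: (214 − 189) = 25 mg/L as CaCO₃ × 443,000 L = 11,080 g as CaCO₃.
(b) Equivalents of H⁺ required: 11,080 ÷ 50 g/eq = 221.5 eq = 221.5 mol NaHSO₄.
(b) Mass of NaHSO₄: 221.5 × 120.1 = 26,600 g.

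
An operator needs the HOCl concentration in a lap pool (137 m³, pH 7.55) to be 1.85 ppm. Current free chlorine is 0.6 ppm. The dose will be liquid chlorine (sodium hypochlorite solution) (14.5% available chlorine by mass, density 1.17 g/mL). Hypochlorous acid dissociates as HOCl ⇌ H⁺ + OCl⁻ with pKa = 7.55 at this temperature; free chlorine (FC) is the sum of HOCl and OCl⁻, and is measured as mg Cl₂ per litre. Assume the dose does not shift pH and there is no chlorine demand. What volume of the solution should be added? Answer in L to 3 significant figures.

2.50 L

Volume: 137 m³ = 137,000 L.
[OCl⁻]/[HOCl] = 10^(pH − pKa) = 10^(7.55 − 7.55) = 1; fraction as HOCl = 1/(1 + 1) = 0.5.
Free chlorine required for 1.85 ppm HOCl: 1.85 / 0.5 = 3.7 ppm.
FC to add: 3.7 − 0.6 = 3.1 mg/L as Cl₂.
Cl₂ equivalent: 3.1 mg/L × 137,000 L = 424.7 g.
Product at 14.5% available Cl: 424.7 / 0.145 = 2929 g.
Volume: 2929 g ÷ 1.17 g/mL = 2503 mL.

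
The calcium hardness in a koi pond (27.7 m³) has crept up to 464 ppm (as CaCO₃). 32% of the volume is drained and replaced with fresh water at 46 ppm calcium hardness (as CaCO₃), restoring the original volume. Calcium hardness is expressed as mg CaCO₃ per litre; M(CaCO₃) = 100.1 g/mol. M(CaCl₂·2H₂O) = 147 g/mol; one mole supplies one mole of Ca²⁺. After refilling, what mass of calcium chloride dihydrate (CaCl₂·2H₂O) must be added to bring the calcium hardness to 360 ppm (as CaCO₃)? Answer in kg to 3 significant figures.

Volume: 27.7 m³ = 27,700 L.
After draining 32% and refilling: 464 × 0.68 + 46 × 0.32 = 330.24 ppm.
Deficit to target: 360 − 330.24 = 29.76 mg/L.
As CaCO₃: 29.76 mg/L × 27,700 L = 824.4 g; ÷ 100.1 = 8.235 mol Ca²⁺.
Mass: 8.235 × 147 = 1211 g.

1.21 kg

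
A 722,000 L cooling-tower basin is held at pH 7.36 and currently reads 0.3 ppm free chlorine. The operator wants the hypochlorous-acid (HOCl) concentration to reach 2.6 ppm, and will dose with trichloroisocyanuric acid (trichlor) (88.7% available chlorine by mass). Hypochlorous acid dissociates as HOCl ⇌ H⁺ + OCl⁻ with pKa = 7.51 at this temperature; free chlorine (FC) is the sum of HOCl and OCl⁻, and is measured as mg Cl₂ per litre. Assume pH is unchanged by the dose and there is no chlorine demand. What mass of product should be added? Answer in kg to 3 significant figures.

[OCl⁻]/[HOCl] = 10^(pH − pKa) = 10^(7.36 − 7.51) = 0.7079; fraction as HOCl = 1/(1 + 0.7079) = 0.5855.
Free chlorine required for 2.6 ppm HOCl: 2.6 / 0.5855 = 4.441 ppm.
FC to add: 4.441 − 0.3 = 4.141 mg/L as Cl₂.
Cl₂ equivalent: 4.141 mg/L × 722,000 L = 2990 g.
Product at 88.7% available Cl: 2990 / 0.887 = 3370 g.

3.37 kg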